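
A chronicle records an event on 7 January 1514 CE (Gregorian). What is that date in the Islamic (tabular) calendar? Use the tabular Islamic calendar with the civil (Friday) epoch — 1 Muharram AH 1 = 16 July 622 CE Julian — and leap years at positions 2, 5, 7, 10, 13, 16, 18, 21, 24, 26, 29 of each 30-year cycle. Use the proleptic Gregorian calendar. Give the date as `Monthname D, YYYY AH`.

Both dates share Julian Day Number 2274043; in the tabular Islamic calendar that is 29 Shawwal 919 AH.

Shawwal 29, 919 AH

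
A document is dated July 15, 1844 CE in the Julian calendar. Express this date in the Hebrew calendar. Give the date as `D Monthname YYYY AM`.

Both dates share Julian Day Number 2394775; in the Hebrew calendar that is 11 Av 5604 AM.

11 Av 5604 AM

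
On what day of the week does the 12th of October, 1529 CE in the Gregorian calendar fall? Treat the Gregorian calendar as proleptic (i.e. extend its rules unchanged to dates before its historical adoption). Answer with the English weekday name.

JDN 2279800 mod 7 = 5, and JDN 0 was a Monday, so this is a Saturday.

Saturday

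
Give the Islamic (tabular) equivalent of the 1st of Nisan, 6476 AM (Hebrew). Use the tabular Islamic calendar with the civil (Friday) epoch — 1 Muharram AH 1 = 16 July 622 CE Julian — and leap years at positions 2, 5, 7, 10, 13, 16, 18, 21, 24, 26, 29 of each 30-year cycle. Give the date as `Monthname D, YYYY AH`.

Julian Day Number of the source date = 2713133.
Converting JDN 2713133 to the tabular Islamic calendar gives 30 Dhu al-Qa'dah 2158 AH.

Dhu al-Qa'dah 30, 2158 AH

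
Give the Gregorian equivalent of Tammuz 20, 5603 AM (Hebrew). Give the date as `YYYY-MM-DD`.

1843-07-18

Julian Day Number of the source date = 2394400.
Converting JDN 2394400 to the Gregorian calendar gives 18 July 1843 CE.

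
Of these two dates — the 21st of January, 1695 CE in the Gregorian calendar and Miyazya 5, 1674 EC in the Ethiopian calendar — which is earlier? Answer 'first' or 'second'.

The two dates have Julian Day Numbers 2340167 and 2335498 respectively.
Since 2335498 < 2340167, the second date comes first.

second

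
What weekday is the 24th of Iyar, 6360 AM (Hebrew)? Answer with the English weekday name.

Thursday

Equivalently 29 May 2600 Gregorian, JDN 2670839.
Since JDN mod 7 = 3 (0 = Monday), the day is Thursday.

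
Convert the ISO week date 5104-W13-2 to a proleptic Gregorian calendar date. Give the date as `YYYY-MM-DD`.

ISO week 1 of 5104 is the week containing the first Thursday of 5104.
Week 13, day 2 (Tuesday) lands on 5104-03-29.

5104-03-29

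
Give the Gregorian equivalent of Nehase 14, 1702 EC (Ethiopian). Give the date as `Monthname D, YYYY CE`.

August 18, 1710 CE

Both dates share Julian Day Number 2345854; in the Gregorian calendar that is 18 August 1710 CE.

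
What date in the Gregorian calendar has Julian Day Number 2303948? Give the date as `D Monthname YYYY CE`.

Counting from JDN 2299161 = 15 Oct 1582 gives an offset of 4787 days.

23 November 1595 CE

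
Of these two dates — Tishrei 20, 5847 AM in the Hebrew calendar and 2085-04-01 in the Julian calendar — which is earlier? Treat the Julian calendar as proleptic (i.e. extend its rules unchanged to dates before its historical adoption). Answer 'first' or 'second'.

second

Converting both to JDN: 2483227 vs 2482695; the smaller is the second.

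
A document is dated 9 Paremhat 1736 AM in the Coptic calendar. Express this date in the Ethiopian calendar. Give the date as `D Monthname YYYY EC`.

Both dates share Julian Day Number 2458927; in the Ethiopian calendar that is 9 Megabit 2012 EC.

9 Megabit 2012 EC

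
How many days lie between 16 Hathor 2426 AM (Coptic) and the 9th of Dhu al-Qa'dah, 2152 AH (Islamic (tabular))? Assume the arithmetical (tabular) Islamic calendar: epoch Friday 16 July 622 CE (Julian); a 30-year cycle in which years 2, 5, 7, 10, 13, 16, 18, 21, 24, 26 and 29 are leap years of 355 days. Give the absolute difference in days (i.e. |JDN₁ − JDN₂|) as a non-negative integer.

150

JDN of the first date = 2710836.
JDN of the second date = 2710986.
|2710986 − 2710836| = 150.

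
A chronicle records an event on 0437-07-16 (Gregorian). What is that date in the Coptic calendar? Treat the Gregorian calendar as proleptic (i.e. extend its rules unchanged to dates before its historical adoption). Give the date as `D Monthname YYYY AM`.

21 Epip 153 AM

Both dates share Julian Day Number 1880868; in the Coptic calendar that is 21 Epip 153 AM.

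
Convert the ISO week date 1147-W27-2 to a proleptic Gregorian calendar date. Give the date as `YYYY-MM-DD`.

1147-07-01

ISO week 1 of 1147 is the week containing the first Thursday of 1147.
Week 27, day 2 (Tuesday) lands on 1147-07-01.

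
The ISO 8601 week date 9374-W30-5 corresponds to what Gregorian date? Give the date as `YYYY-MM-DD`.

9374-07-29

ISO week 1 of 9374 is the week containing the first Thursday of 9374.
Week 30, day 5 (Friday) lands on 9374-07-29.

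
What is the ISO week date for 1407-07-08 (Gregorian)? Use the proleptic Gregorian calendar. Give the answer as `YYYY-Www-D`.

The weekday is Wednesday (ISO weekday 3).
That Wednesday belongs to ISO week 28 of ISO year 1407.

1407-W28-3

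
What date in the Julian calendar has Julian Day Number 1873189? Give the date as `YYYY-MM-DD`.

0416-07-06

JDN 1873189 is 7 July 416 in the proleptic Gregorian calendar.
In the Julian calendar that day is 0416-07-06.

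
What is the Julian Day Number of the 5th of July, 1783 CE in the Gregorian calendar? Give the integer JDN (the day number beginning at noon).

JDN 2451545 is 1 January 2000 CE (Gregorian); the target day is −79072 days from there, so JDN = 2372473.

2372473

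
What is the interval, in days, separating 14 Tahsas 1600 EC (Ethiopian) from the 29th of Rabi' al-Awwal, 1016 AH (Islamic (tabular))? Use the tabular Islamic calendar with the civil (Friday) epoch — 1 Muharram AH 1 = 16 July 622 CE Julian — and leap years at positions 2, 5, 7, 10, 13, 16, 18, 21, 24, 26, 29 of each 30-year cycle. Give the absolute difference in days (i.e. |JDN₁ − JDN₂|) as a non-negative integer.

JDN of the first date = 2308359.
JDN of the second date = 2308209.
|2308209 − 2308359| = 150.

150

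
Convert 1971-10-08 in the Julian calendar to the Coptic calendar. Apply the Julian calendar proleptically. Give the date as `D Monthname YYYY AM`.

Both dates share Julian Day Number 2441246; in the Coptic calendar that is 10 Paopi 1688 AM.

10 Paopi 1688 AM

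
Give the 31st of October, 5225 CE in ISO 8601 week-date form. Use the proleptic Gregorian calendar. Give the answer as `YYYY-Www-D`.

5225-W44-5

The weekday is Friday (ISO weekday 5).
That Friday belongs to ISO week 44 of ISO year 5225.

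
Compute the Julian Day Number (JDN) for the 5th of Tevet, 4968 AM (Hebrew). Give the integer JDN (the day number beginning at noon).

Equivalently 3 January 1208 (proleptic Gregorian).
JDN 2400001 is 17 November 1858 CE (Gregorian), MJD 0; the target day is −237726 days from there, so JDN = 2162275.

2162275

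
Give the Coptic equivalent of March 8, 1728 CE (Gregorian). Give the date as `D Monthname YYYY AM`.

Julian Day Number of the source date = 2352266.
Converting JDN 2352266 to the Coptic calendar gives 1 Paremhat 1444 AM.

1 Paremhat 1444 AM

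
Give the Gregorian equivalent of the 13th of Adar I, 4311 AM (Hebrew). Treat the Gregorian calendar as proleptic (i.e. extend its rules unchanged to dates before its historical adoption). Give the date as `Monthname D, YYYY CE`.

February 6, 551 CE

Julian Day Number of the source date = 1922345.
Converting JDN 1922345 to the Gregorian calendar gives 6 February 551 CE.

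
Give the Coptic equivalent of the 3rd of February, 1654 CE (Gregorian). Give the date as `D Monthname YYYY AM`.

29 Tobi 1370 AM

Both dates share Julian Day Number 2325205; in the Coptic calendar that is 29 Tobi 1370 AM.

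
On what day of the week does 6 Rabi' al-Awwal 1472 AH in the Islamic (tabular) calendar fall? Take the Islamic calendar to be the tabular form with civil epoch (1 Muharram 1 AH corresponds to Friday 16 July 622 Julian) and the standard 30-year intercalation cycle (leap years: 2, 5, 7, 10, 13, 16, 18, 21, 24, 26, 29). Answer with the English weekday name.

Equivalently 1 December 2049 Gregorian, JDN 2469777.
2469777 ≡ 2 (mod 7); counting from Monday = 0 gives Wednesday.

Wednesday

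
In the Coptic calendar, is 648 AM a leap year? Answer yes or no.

648 mod 4 = 0; in the Coptic calendar a year is leap when year mod 4 = 3, so it is a common year.

no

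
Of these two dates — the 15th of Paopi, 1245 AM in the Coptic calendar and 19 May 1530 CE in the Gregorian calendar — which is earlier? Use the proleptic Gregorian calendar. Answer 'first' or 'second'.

first

Converting both to JDN: 2279445 vs 2280019; the smaller is the first.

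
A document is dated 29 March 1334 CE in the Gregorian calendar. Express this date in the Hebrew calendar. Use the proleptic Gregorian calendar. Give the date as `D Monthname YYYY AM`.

14 Nisan 5094 AM

Both dates share Julian Day Number 2208381; in the Hebrew calendar that is 14 Nisan 5094 AM.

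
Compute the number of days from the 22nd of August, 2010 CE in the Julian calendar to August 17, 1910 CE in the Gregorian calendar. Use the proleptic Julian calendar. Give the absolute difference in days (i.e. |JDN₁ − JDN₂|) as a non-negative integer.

JDN of the first date = 2455444.
JDN of the second date = 2418901.
|2418901 − 2455444| = 36543.

36543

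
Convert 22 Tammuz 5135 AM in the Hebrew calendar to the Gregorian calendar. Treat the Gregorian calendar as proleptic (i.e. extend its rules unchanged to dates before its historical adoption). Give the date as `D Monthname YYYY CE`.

Julian Day Number of the source date = 2223449.
Converting JDN 2223449 to the Gregorian calendar gives 30 June 1375 CE.

30 June 1375 CE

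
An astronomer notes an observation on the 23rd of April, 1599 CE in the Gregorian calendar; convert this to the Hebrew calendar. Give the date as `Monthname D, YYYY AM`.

Nisan 28, 5359 AM

Both dates share Julian Day Number 2305195; in the Hebrew calendar that is 28 Nisan 5359 AM.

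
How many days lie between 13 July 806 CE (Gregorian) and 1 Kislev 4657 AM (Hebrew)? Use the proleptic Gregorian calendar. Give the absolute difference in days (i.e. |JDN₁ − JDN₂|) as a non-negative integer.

32997

JDN of the first date = 2015639.
JDN of the second date = 2048636.
|2048636 − 2015639| = 32997.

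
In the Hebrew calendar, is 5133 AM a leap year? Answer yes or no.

yes

Hebrew year 5133 is year 3 of its 19-year Metonic cycle; leap years are at positions 3, 6, 8, 11, 14, 17, 19, so it is a leap year (13 months).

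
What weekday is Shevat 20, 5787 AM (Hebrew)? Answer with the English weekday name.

Thursday

This is JDN 2461434 (28 January 2027 Gregorian).
2461434 ≡ 3 (mod 7); counting from Monday = 0 gives Thursday.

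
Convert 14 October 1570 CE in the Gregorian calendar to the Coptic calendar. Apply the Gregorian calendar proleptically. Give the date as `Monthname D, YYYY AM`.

Paopi 7, 1287 AM

Both dates share Julian Day Number 2294777; in the Coptic calendar that is 7 Paopi 1287 AM.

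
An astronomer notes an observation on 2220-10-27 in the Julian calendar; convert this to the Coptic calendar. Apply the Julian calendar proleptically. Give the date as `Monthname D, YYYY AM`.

Paopi 30, 1937 AM

Julian Day Number of the source date = 2532213.
Converting JDN 2532213 to the Coptic calendar gives 30 Paopi 1937 AM.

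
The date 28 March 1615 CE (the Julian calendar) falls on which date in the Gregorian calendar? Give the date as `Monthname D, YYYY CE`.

The Julian–Gregorian offset here is 10 days (Julian trailing).
28 March 1615 Julian + 10 days → 7 April 1615 Gregorian.

April 7, 1615 CE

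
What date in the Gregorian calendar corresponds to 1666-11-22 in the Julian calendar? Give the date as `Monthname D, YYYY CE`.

The Julian–Gregorian offset here is 10 days (Julian trailing).
22 November 1666 Julian + 10 days → 2 December 1666 Gregorian.

December 2, 1666 CE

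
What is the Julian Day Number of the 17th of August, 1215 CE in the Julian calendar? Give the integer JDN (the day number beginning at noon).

2165065

Equivalently 24 August 1215 (proleptic Gregorian).
JDN 2451545 is 1 January 2000 CE (Gregorian); the target day is −286480 days from there, so JDN = 2165065.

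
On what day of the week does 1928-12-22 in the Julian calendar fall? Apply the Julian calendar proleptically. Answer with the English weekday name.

Friday

This is JDN 2425616 (4 January 1929 Gregorian).
JDN 2425616 mod 7 = 4, and JDN 0 was a Monday, so this is a Friday.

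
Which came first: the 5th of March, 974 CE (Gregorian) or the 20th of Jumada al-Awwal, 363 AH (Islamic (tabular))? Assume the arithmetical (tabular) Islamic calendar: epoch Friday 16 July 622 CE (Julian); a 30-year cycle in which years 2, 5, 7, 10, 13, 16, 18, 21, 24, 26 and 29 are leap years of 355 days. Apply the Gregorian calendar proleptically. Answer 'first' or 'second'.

First date → JDN 2076870; second date → JDN 2076858.
JDN 2076858 < JDN 2076870, so the second date is earlier.

second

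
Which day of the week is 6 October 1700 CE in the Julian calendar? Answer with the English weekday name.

Sunday

Equivalently 17 October 1700 Gregorian, JDN 2342262.
Since JDN mod 7 = 6 (0 = Monday), the day is Sunday.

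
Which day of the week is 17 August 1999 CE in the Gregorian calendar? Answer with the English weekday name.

Tuesday

JDN 2451408 mod 7 = 1, and JDN 0 was a Monday, so this is a Tuesday.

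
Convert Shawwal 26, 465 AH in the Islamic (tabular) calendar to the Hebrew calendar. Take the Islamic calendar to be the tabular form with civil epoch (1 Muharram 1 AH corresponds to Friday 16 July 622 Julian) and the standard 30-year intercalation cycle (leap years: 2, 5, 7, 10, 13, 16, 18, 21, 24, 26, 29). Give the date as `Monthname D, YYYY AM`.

Tammuz 27, 4833 AM

The source date corresponds to 11 July 1073 in the proleptic Gregorian calendar (JDN 2113157).
That day falls on 27 Tammuz 4833 AM in the Hebrew calendar.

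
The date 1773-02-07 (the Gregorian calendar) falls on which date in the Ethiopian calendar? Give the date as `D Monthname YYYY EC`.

Both dates share Julian Day Number 2368673; in the Ethiopian calendar that is 2 Yekatit 1765 EC.

2 Yekatit 1765 EC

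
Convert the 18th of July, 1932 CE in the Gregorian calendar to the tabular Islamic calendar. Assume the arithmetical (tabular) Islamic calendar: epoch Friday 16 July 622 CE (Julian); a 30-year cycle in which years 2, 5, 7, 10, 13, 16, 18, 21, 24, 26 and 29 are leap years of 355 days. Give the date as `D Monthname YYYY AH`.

14 Rabi' al-Awwal 1351 AH

Julian Day Number of the source date = 2426907.
Converting JDN 2426907 to the tabular Islamic calendar gives 14 Rabi' al-Awwal 1351 AH.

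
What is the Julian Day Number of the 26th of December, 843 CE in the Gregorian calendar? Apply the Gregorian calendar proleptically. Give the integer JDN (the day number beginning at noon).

2029319

JDN 2400001 is 17 November 1858 CE (Gregorian), MJD 0; the target day is −370682 days from there, so JDN = 2029319.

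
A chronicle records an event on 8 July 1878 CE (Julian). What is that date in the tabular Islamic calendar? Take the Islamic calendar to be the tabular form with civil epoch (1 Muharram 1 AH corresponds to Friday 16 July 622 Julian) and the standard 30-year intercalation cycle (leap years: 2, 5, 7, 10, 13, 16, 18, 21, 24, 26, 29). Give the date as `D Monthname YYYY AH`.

20 Rajab 1295 AH

Julian Day Number of the source date = 2407186.
Converting JDN 2407186 to the tabular Islamic calendar gives 20 Rajab 1295 AH.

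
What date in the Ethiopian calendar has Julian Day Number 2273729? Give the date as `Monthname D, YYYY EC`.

JDN 2273729 is 27 February 1513 in the proleptic Gregorian calendar.
In the Ethiopian calendar that day is Yekatit 23, 1505 EC.

Yekatit 23, 1505 EC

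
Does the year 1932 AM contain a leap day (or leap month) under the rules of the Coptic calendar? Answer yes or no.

1932 mod 4 = 0; in the Coptic calendar a year is leap when year mod 4 = 3, so it is a common year.

no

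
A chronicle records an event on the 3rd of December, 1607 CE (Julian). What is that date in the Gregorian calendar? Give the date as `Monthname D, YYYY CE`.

December 13, 1607 CE

The Julian–Gregorian offset here is 10 days (Julian trailing).
3 December 1607 Julian + 10 days → 13 December 1607 Gregorian.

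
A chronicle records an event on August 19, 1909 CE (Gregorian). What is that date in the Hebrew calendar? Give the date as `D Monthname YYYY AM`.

2 Elul 5669 AM

Julian Day Number of the source date = 2418538.
Converting JDN 2418538 to the Hebrew calendar gives 2 Elul 5669 AM.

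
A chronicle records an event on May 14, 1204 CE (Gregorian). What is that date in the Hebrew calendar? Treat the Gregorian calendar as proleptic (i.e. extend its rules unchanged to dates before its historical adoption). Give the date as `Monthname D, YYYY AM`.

Sivan 6, 4964 AM

Julian Day Number of the source date = 2160946.
Converting JDN 2160946 to the Hebrew calendar gives 6 Sivan 4964 AM.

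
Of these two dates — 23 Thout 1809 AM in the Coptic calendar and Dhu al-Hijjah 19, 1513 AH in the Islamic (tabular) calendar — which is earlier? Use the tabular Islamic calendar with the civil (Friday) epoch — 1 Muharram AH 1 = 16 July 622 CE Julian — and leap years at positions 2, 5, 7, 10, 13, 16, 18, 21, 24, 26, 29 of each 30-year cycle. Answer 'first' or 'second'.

First date → JDN 2485424; second date → JDN 2484585.
JDN 2484585 < JDN 2485424, so the second date is earlier.

second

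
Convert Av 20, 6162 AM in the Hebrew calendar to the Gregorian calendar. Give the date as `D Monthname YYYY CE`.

19 August 2402 CE

Both dates share Julian Day Number 2598603; in the Gregorian calendar that is 19 August 2402 CE.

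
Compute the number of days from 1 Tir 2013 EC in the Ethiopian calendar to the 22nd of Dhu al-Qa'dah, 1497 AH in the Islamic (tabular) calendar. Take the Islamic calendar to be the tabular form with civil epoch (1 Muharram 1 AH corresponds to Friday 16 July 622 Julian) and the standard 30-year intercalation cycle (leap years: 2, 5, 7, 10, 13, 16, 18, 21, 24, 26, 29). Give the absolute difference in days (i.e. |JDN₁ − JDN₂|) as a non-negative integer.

19665

First date → JDN 2459224; second date → JDN 2478889.
The interval is |2459224 − 2478889| = 19665 days.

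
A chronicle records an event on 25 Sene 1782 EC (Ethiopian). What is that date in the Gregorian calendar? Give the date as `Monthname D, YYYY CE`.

Both dates share Julian Day Number 2375025; in the Gregorian calendar that is 30 June 1790 CE.

June 30, 1790 CE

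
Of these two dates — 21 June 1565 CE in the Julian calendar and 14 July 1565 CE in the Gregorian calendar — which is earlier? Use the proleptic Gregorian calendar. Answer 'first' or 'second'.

Converting both to JDN: 2292846 vs 2292859; the smaller is the first.

first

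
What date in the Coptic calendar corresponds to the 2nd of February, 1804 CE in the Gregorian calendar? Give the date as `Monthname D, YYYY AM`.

Julian Day Number of the source date = 2379989.
Converting JDN 2379989 to the Coptic calendar gives 25 Tobi 1520 AM.

Tobi 25, 1520 AM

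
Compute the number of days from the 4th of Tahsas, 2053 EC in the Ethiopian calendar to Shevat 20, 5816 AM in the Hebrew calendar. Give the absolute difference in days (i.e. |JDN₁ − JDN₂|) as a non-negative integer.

First date → JDN 2473807; second date → JDN 2472036.
The interval is |2473807 − 2472036| = 1771 days.

1771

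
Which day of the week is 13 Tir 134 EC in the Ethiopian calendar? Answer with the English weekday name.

Sunday

Equivalently 7 January 142 Gregorian, JDN 1772931.
JDN 1772931 mod 7 = 6, and JDN 0 was a Monday, so this is a Sunday.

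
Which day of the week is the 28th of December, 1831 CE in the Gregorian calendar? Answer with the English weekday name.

2390180 ≡ 2 (mod 7); counting from Monday = 0 gives Wednesday.

Wednesday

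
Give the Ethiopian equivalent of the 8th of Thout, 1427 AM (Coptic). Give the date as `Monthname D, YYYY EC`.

Julian Day Number of the source date = 2345883.
Converting JDN 2345883 to the Ethiopian calendar gives 8 Meskerem 1703 EC.

Meskerem 8, 1703 EC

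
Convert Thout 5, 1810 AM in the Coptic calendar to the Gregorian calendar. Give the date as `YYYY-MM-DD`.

Both dates share Julian Day Number 2485771; in the Gregorian calendar that is 15 September 2093 CE.

2093-09-15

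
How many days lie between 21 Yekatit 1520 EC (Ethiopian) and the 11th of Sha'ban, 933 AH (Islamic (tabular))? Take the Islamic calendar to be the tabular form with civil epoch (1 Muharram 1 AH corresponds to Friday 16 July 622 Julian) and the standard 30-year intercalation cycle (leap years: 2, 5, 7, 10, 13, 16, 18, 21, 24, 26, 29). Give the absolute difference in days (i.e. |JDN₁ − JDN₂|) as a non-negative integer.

279

First date → JDN 2279206; second date → JDN 2278927.
The interval is |2279206 − 2278927| = 279 days.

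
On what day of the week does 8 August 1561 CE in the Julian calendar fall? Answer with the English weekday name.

Equivalently 18 August 1561 Gregorian, JDN 2291433.
2291433 ≡ 4 (mod 7); counting from Monday = 0 gives Friday.

Friday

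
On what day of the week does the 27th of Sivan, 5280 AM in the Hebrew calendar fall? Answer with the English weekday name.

Wednesday

This is JDN 2276402 (23 June 1520 Gregorian).
JDN 2276402 mod 7 = 2, and JDN 0 was a Monday, so this is a Wednesday.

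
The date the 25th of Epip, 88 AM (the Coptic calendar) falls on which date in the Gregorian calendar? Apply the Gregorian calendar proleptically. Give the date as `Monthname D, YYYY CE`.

July 20, 372 CE

Both dates share Julian Day Number 1857131; in the Gregorian calendar that is 20 July 372 CE.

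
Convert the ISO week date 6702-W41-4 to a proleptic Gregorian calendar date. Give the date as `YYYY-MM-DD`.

ISO week 1 of 6702 is the week containing the first Thursday of 6702.
Week 41, day 4 (Thursday) lands on 6702-10-09.

6702-10-09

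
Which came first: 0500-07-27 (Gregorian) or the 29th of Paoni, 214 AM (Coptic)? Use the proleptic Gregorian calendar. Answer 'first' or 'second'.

second

Converting both to JDN: 1903889 vs 1903126; the smaller is the second.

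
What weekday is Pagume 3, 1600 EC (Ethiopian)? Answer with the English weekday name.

This is JDN 2308618 (5 September 1608 Gregorian).
2308618 ≡ 4 (mod 7); counting from Monday = 0 gives Friday.

Friday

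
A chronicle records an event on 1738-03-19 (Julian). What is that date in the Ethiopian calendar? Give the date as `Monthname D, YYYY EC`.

Megabit 23, 1730 EC

The source date corresponds to 30 March 1738 in the Gregorian calendar (JDN 2355940).
That day falls on 23 Megabit 1730 EC in the Ethiopian calendar.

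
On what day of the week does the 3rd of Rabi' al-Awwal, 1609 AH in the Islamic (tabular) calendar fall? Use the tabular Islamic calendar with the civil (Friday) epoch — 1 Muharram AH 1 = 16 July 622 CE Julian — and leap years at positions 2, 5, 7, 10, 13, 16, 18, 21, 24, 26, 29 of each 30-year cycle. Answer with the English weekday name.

Thursday

This is JDN 2518323 (31 October 2182 Gregorian).
2518323 ≡ 3 (mod 7); counting from Monday = 0 gives Thursday.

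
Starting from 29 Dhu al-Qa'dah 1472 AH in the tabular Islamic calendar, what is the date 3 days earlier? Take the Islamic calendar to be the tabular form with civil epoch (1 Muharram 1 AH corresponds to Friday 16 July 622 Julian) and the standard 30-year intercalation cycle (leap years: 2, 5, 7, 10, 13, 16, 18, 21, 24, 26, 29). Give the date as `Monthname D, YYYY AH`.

Dhu al-Qa'dah 26, 1472 AH

The starting date is JDN 2470036; 2470036 − 3 = 2470033.
JDN 2470033 corresponds to Dhu al-Qa'dah 26, 1472 AH.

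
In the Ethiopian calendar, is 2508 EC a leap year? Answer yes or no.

2508 mod 4 = 0; in the Ethiopian calendar a year is leap when year mod 4 = 3, so it is a common year.

no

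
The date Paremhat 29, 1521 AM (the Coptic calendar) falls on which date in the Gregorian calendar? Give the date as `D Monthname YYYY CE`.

6 April 1805 CE

Julian Day Number of the source date = 2380418.
Converting JDN 2380418 to the Gregorian calendar gives 6 April 1805 CE.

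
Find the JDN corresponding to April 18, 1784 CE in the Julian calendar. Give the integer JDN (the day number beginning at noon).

Equivalently 29 April 1784 (Gregorian).
JDN 2299161 is 15 October 1582 CE (Gregorian); the target day is +73611 days from there, so JDN = 2372772.

2372772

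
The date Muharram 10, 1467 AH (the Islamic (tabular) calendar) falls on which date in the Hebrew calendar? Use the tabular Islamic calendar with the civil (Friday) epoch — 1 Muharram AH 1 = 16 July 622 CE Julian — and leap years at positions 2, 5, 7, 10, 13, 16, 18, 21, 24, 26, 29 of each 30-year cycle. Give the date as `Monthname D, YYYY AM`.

The source date corresponds to 1 December 2044 in the Gregorian calendar (JDN 2467951).
That day falls on 11 Kislev 5805 AM in the Hebrew calendar.

Kislev 11, 5805 AM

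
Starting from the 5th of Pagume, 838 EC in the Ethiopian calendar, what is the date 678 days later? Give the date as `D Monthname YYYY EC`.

12 Hamle 840 EC

The starting date is JDN 2030299; 2030299 + 678 = 2030977.
JDN 2030977 corresponds to 12 Hamle 840 EC.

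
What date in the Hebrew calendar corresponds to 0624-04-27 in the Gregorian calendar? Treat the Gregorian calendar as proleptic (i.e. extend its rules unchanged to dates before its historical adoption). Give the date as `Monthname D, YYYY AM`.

Both dates share Julian Day Number 1949088; in the Hebrew calendar that is 29 Nisan 4384 AM.

Nisan 29, 4384 AM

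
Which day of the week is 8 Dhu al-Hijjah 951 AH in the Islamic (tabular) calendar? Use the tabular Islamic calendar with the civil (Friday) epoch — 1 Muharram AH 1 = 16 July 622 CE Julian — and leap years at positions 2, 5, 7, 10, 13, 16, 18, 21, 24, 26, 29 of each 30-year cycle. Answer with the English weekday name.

Friday

Equivalently 2 March 1545 Gregorian, JDN 2285420.
2285420 ≡ 4 (mod 7); counting from Monday = 0 gives Friday.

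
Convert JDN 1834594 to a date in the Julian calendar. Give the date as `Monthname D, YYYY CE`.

JDN 1834594 is 6 November 310 in the proleptic Gregorian calendar.
In the Julian calendar that day is November 5, 310 CE.

November 5, 310 CE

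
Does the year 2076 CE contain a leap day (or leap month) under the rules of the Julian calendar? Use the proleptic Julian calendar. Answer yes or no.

yes

2076 mod 4 = 0, so it is a leap year in the Julian calendar.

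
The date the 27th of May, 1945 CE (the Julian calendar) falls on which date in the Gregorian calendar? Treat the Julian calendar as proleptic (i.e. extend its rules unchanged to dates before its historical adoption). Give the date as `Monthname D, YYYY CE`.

The Julian–Gregorian offset here is 13 days (Julian trailing).
27 May 1945 Julian + 13 days → 9 June 1945 Gregorian.

June 9, 1945 CE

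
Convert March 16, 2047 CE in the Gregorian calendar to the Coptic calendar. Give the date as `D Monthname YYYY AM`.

Julian Day Number of the source date = 2468786.
Converting JDN 2468786 to the Coptic calendar gives 7 Paremhat 1763 AM.

7 Paremhat 1763 AM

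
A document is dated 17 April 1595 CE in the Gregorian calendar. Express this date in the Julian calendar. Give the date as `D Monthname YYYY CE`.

At this point the Julian calendar is 10 days behind the Gregorian.
17 April 1595 Gregorian − 10 days → 7 April 1595 Julian.

7 April 1595 CE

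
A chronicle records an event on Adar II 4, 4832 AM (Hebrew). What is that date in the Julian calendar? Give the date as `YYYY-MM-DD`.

1072-02-25

Julian Day Number of the source date = 2112661.
Converting JDN 2112661 to the Julian calendar gives 25 February 1072 CE.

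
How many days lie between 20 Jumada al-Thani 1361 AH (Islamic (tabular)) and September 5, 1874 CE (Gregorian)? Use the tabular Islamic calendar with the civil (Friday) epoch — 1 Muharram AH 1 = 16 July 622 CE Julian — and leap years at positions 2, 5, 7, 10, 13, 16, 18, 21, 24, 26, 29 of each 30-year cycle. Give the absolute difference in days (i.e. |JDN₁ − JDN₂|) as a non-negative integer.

24774

JDN of the first date = 2430546.
JDN of the second date = 2405772.
|2405772 − 2430546| = 24774.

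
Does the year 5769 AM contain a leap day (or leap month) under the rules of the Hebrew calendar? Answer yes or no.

no

Hebrew year 5769 is year 12 of its 19-year Metonic cycle; leap years are at positions 3, 6, 8, 11, 14, 17, 19, so it is a common year (12 months).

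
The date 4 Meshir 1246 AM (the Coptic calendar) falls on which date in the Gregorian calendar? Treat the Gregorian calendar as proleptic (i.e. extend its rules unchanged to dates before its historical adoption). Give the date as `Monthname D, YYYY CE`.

February 8, 1530 CE

Both dates share Julian Day Number 2279919; in the Gregorian calendar that is 8 February 1530 CE.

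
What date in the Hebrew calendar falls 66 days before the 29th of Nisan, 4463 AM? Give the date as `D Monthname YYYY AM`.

JDN of the 29th of Nisan, 4463 AM = 1977939.
1977939 − 66 = 1977873.
JDN 1977873 in the Hebrew calendar is 22 Adar I 4463 AM.

22 Adar I 4463 AM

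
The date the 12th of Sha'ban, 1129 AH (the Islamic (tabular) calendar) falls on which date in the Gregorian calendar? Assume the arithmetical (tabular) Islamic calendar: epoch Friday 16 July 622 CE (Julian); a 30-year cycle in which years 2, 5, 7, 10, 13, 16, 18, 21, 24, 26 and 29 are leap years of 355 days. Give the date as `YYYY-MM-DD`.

Julian Day Number of the source date = 2348384.
Converting JDN 2348384 to the Gregorian calendar gives 22 July 1717 CE.

1717-07-22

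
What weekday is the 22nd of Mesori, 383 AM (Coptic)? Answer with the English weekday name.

In the proleptic Gregorian calendar this is 18 August 667 (JDN 1964906).
JDN 1964906 mod 7 = 6, and JDN 0 was a Monday, so this is a Sunday.

Sunday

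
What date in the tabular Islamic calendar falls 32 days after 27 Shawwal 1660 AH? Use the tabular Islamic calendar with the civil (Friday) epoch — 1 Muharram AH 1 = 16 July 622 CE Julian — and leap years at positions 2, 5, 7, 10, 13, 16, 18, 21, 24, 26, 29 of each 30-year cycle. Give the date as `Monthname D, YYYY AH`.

The starting date is JDN 2536626; 2536626 + 32 = 2536658.
JDN 2536658 corresponds to Dhu al-Qa'dah 30, 1660 AH.

Dhu al-Qa'dah 30, 1660 AH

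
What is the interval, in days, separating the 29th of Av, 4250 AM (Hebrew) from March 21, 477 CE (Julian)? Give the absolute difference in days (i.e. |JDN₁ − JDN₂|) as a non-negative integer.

JDN of the first date = 1900243.
JDN of the second date = 1895362.
|1895362 − 1900243| = 4881.

4881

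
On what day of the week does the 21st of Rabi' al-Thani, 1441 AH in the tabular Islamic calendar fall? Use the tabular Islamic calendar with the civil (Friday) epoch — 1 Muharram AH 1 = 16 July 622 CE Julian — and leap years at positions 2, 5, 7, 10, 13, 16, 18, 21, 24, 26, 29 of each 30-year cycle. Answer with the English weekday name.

This is JDN 2458837 (19 December 2019 Gregorian).
Since JDN mod 7 = 3 (0 = Monday), the day is Thursday.

Thursday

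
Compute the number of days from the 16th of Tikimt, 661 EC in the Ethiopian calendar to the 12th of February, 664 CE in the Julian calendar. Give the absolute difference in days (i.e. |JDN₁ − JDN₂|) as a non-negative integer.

JDN of the first date = 1965331.
JDN of the second date = 1963626.
|1963626 − 1965331| = 1705.

1705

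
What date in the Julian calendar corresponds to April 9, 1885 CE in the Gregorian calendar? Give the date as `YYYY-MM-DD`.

The Julian–Gregorian offset here is 12 days (Julian trailing).
9 April 1885 Gregorian − 12 days → 28 March 1885 Julian.

1885-03-28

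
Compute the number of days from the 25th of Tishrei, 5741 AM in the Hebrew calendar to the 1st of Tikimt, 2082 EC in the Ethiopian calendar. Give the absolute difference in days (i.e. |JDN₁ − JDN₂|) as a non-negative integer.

JDN of the first date = 2444518.
JDN of the second date = 2484336.
|2484336 − 2444518| = 39818.

39818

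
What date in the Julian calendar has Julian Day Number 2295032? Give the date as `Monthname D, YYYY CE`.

June 16, 1571 CE

JDN 2295032 is 26 June 1571 in the proleptic Gregorian calendar.
In the Julian calendar that day is June 16, 1571 CE.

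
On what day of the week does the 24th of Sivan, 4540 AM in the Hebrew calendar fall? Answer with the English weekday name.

Thursday

Equivalently 5 June 780 Gregorian, JDN 2006105.
2006105 ≡ 3 (mod 7); counting from Monday = 0 gives Thursday.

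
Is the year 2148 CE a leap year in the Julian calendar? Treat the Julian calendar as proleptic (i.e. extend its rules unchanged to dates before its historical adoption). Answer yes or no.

2148 mod 4 = 0, so it is a leap year in the Julian calendar.

yes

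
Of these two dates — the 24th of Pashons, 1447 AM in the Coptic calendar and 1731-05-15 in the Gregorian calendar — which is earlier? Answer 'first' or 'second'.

second

Converting both to JDN: 2353444 vs 2353429; the smaller is the second.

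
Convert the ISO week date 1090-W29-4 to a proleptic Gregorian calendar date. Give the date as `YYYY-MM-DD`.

ISO week 1 of 1090 is the week containing the first Thursday of 1090.
Week 29, day 4 (Thursday) lands on 1090-07-17.

1090-07-17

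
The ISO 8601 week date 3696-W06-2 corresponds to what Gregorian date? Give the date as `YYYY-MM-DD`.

ISO week 1 of 3696 is the week containing the first Thursday of 3696.
Week 6, day 2 (Tuesday) lands on 3696-02-07.

3696-02-07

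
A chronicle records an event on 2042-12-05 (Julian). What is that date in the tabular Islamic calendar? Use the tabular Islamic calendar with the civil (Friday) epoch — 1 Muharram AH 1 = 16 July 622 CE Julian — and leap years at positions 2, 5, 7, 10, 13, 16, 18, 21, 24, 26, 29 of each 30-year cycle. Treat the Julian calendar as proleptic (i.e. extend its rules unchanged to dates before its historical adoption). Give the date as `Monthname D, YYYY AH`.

Muharram 5, 1465 AH

Both dates share Julian Day Number 2467237; in the tabular Islamic calendar that is 5 Muharram 1465 AH.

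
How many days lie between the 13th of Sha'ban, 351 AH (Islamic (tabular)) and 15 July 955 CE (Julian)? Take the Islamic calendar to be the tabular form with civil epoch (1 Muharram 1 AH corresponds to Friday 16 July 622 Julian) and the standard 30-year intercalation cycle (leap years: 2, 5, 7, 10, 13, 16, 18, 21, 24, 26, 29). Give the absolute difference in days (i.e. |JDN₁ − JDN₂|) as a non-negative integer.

First date → JDN 2072687; second date → JDN 2070067.
The interval is |2072687 − 2070067| = 2620 days.

2620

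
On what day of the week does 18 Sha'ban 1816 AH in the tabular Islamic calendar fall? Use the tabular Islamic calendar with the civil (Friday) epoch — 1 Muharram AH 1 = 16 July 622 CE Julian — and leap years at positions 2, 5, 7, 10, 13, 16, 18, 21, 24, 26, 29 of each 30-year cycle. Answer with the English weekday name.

In the Gregorian calendar this is 11 February 2384 (JDN 2591839).
JDN 2591839 mod 7 = 5, and JDN 0 was a Monday, so this is a Saturday.

Saturday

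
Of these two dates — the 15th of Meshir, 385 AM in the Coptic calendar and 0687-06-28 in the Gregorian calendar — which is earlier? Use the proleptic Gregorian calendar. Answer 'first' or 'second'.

first

The two dates have Julian Day Numbers 1965450 and 1972160 respectively.
Since 1965450 < 1972160, the first date comes first.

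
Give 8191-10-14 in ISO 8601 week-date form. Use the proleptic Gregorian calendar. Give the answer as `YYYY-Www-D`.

The weekday is Friday (ISO weekday 5).
That Friday belongs to ISO week 41 of ISO year 8191.

8191-W41-5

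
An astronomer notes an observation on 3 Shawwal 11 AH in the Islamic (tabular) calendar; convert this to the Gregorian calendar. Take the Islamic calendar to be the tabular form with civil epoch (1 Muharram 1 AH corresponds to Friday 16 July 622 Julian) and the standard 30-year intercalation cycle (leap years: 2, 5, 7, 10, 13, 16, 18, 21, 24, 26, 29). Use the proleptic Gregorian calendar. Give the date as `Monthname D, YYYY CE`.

December 25, 632 CE

Julian Day Number of the source date = 1952252.
Converting JDN 1952252 to the Gregorian calendar gives 25 December 632 CE.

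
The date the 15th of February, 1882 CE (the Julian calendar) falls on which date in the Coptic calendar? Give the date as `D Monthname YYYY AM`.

Julian Day Number of the source date = 2408504.
Converting JDN 2408504 to the Coptic calendar gives 21 Meshir 1598 AM.

21 Meshir 1598 AM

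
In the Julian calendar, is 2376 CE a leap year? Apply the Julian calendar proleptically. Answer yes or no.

yes

2376 mod 4 = 0, so it is a leap year in the Julian calendar.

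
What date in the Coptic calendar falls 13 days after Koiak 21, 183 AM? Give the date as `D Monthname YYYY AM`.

JDN of Koiak 21, 183 AM = 1891615.
1891615 + 13 = 1891628.
JDN 1891628 in the Coptic calendar is 4 Tobi 183 AM.

4 Tobi 183 AM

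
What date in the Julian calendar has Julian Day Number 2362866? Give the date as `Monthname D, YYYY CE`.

JDN 2362866 is 16 March 1757 in the Gregorian calendar.
In the Julian calendar that day is March 5, 1757 CE.

March 5, 1757 CE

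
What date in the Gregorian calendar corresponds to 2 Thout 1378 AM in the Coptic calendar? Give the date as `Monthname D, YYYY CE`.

September 9, 1661 CE

Julian Day Number of the source date = 2327980.
Converting JDN 2327980 to the Gregorian calendar gives 9 September 1661 CE.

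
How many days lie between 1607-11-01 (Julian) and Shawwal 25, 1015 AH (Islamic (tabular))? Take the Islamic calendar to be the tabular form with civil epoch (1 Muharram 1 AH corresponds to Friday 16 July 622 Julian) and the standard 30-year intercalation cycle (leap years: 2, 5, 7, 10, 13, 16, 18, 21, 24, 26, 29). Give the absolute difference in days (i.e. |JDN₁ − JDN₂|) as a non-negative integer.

JDN of the first date = 2308319.
JDN of the second date = 2308058.
|2308058 − 2308319| = 261.

261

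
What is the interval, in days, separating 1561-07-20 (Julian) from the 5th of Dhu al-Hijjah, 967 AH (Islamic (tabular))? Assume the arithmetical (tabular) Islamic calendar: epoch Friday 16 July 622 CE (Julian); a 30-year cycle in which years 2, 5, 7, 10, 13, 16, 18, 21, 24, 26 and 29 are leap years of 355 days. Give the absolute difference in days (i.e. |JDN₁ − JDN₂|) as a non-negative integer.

327

JDN of the first date = 2291414.
JDN of the second date = 2291087.
|2291087 − 2291414| = 327.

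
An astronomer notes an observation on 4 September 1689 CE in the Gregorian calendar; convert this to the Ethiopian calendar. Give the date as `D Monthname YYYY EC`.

Both dates share Julian Day Number 2338202; in the Ethiopian calendar that is 2 Pagume 1681 EC.

2 Pagume 1681 EC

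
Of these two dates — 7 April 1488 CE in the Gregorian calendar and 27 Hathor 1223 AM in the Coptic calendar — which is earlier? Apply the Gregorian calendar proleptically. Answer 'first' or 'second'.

Converting both to JDN: 2264638 vs 2271451; the smaller is the first.

first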